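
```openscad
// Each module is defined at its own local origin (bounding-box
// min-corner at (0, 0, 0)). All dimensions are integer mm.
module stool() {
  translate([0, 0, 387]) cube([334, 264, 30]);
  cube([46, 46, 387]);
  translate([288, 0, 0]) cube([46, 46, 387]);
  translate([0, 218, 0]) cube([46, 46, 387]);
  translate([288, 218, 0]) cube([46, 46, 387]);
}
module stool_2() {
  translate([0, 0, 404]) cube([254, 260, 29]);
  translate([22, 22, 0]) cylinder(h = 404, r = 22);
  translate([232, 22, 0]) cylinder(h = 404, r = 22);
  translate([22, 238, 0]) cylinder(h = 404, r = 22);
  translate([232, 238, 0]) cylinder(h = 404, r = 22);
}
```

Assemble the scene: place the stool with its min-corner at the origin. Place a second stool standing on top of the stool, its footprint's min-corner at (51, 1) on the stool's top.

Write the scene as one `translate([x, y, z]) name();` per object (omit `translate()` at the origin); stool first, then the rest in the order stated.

stool();
translate([51, 1, 417]) stool_2();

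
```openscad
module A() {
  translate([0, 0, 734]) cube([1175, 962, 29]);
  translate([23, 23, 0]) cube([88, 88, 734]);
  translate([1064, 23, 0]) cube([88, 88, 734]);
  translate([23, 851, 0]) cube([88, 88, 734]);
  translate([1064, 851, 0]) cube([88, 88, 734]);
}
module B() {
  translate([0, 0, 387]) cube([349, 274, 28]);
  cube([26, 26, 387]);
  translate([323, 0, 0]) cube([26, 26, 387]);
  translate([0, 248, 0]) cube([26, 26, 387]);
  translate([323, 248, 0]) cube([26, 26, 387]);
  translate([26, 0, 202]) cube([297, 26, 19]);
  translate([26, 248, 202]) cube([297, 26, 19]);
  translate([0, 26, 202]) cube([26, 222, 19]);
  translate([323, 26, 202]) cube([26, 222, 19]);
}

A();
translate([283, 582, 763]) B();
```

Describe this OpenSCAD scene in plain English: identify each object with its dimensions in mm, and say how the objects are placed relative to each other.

A is a table with a 1175×962 mm rectangular top, 29 mm thick, top surface at z = 763 mm, supported by four 88×88 mm square legs, each inset 23 mm from the nearest pair of top edges, running from the floor.

B is a four-legged stool. The seat is a 349×274×28 mm slab whose top surface is at z = 415 mm; four square legs, each 26×26 mm in cross-section, run from the floor (z = 0) to the underside of the seat, each flush with a corner of the seat. Four stretchers, 26 mm wide and 19 mm tall, connect adjacent legs with their undersides at z = 202 mm, each running between the inner faces of the legs it joins and aligned with the legs' outer faces on the other axis.

The stool is on top of the table.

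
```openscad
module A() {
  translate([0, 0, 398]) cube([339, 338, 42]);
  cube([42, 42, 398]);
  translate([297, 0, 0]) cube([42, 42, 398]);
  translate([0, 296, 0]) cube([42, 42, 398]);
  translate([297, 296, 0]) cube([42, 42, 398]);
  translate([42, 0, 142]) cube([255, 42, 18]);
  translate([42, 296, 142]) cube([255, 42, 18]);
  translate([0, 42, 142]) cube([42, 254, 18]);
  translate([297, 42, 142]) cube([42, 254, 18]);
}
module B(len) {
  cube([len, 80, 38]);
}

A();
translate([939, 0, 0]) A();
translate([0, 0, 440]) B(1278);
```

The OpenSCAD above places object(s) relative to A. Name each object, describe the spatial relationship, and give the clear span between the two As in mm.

Second stool starts at x = 939; first ends at x = 339; clear span = 939 − 339 = 600 mm.

A is a stool. B is a beam. A beam spans the tops of two stools. The clear span between the two stools is 600 mm.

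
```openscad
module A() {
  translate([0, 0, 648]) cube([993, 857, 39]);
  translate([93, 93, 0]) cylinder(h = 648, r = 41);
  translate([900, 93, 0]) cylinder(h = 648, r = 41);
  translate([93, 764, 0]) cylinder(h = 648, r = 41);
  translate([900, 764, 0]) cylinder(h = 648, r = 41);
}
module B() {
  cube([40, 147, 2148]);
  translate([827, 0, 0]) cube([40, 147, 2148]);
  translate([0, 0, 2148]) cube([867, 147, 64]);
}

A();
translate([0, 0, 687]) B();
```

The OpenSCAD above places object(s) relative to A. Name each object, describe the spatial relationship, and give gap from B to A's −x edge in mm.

A is a table. B is a door frame. The door frame is on top of the table. The gap from the door frame to the table's −x edge is 0 mm.

The door frame's min-x is at 0; the table's min-x is 0; gap = 0 mm.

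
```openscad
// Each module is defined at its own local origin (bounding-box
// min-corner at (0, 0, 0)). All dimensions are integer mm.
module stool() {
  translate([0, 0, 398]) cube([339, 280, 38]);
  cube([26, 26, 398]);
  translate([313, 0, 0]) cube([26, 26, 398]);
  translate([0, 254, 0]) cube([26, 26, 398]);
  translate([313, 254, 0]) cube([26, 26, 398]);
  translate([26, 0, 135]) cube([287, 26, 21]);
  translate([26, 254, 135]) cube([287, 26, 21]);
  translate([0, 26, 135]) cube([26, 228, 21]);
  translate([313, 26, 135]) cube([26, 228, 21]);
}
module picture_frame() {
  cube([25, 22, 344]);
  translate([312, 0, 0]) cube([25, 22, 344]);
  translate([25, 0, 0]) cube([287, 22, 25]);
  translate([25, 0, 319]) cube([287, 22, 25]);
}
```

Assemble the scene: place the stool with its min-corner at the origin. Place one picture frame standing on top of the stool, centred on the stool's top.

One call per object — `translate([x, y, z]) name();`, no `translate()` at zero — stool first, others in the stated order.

stool();
translate([1, 129, 436]) picture_frame();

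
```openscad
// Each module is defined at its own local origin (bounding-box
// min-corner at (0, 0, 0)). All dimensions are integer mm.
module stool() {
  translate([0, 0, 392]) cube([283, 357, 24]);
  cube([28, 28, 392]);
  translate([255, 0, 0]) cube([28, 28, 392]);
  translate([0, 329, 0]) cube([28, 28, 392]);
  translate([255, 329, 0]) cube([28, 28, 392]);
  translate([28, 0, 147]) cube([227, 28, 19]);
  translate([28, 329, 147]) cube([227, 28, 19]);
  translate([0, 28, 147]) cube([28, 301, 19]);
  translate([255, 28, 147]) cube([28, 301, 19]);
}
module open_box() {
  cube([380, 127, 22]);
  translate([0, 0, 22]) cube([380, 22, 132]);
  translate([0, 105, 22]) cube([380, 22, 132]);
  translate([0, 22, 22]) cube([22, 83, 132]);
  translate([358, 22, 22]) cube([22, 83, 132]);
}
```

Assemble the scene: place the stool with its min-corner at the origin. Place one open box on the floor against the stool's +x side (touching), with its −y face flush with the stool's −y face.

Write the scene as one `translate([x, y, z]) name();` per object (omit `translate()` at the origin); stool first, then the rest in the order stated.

stool();
translate([283, 0, 0]) open_box();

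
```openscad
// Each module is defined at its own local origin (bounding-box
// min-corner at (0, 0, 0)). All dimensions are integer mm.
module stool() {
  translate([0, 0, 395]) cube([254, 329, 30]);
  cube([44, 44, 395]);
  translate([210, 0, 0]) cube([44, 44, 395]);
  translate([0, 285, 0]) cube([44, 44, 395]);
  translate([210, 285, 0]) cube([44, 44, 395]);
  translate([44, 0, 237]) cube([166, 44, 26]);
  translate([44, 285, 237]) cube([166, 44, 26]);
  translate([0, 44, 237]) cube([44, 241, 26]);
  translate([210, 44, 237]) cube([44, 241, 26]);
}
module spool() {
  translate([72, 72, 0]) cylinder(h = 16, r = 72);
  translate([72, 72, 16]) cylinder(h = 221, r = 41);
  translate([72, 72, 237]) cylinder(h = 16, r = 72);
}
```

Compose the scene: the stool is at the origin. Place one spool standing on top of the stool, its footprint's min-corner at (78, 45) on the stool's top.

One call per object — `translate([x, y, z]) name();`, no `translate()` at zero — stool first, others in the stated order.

stool();
translate([78, 45, 425]) spool();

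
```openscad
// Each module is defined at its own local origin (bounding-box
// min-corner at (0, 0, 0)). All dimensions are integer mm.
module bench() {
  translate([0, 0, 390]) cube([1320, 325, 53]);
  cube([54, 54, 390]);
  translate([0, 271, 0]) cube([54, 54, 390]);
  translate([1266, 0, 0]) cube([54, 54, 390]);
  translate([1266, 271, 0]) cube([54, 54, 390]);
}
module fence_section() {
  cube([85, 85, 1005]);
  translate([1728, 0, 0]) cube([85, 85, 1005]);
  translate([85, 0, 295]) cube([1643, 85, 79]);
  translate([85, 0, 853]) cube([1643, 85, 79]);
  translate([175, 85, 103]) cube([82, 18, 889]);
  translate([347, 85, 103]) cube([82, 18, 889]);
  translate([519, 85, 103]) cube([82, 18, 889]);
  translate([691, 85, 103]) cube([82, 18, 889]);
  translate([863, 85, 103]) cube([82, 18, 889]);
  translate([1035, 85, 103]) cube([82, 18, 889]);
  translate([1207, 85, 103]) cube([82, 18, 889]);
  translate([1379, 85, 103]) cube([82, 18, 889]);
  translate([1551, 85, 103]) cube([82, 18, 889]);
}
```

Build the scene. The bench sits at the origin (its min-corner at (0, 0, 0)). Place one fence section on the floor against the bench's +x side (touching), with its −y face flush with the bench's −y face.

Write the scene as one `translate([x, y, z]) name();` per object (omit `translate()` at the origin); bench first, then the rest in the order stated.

bench();
translate([1320, 0, 0]) fence_section();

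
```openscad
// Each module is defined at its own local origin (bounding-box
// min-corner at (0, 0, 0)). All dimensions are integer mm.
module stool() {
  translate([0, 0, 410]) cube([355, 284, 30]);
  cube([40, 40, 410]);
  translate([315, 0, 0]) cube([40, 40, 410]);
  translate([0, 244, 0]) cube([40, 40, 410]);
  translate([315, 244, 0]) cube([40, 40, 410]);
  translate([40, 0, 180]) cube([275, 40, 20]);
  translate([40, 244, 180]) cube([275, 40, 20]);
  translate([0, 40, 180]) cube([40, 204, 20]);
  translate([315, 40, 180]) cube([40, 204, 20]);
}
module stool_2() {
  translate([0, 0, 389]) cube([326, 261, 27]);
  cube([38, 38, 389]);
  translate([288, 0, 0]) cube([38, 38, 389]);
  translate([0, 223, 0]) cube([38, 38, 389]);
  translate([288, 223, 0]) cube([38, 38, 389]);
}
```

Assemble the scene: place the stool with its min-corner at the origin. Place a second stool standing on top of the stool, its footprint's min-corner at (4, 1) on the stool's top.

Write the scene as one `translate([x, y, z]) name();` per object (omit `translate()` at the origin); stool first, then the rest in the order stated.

stool();
translate([4, 1, 440]) stool_2();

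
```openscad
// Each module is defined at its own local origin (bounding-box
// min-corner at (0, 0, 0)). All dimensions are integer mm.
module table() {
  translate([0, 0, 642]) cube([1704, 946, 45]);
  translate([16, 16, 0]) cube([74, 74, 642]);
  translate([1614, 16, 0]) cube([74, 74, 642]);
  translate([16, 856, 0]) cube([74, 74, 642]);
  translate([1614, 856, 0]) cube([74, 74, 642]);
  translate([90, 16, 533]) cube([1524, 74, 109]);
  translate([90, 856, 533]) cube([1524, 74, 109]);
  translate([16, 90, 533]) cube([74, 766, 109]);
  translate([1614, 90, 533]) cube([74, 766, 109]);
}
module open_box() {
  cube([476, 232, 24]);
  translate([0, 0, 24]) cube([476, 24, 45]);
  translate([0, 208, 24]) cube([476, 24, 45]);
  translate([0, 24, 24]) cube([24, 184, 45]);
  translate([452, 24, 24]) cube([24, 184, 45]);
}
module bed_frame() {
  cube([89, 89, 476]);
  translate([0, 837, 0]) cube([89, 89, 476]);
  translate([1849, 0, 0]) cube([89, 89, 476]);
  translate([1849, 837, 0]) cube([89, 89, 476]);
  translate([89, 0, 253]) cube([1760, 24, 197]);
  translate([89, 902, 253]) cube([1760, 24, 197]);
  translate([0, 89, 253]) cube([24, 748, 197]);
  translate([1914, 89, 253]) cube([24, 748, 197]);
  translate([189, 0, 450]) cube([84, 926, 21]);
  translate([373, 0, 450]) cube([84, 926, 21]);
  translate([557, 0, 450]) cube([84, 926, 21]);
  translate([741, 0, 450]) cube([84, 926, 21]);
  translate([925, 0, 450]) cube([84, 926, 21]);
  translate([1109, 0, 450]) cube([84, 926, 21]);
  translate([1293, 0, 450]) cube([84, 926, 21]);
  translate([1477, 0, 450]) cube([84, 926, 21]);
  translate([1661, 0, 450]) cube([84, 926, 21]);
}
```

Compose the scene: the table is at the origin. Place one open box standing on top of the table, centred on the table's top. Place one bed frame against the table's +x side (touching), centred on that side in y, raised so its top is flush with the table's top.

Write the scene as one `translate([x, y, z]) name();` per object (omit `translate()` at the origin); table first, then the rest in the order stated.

table();
translate([614, 357, 687]) open_box();
translate([1704, 10, 211]) bed_frame();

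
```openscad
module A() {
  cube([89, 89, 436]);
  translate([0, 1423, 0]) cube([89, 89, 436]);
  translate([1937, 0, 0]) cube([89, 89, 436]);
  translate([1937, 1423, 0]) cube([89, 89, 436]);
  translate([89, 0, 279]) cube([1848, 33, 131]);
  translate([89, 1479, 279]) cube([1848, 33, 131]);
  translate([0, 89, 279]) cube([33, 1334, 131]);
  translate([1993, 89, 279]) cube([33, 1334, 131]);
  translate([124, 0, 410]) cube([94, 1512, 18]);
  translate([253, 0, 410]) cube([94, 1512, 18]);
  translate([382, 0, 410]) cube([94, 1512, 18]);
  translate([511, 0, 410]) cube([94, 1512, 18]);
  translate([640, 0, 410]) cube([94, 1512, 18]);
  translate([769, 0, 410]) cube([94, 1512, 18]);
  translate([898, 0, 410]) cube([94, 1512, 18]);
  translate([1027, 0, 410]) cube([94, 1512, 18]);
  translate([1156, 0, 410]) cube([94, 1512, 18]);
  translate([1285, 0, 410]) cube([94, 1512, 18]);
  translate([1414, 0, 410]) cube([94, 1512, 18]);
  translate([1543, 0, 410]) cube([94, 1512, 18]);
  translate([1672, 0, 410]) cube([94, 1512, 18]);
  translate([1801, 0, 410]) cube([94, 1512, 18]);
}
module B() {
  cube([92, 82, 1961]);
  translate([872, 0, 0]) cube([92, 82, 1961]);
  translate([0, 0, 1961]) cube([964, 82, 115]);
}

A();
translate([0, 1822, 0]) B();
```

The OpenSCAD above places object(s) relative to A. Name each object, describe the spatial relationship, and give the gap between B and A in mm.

A is a bed frame. B is a door frame. The door frame is on the floor beside the bed frame on its +y side. The gap between the door frame and the bed frame is 310 mm.

The door frame's nearest face is 310 mm from the bed frame's +y face.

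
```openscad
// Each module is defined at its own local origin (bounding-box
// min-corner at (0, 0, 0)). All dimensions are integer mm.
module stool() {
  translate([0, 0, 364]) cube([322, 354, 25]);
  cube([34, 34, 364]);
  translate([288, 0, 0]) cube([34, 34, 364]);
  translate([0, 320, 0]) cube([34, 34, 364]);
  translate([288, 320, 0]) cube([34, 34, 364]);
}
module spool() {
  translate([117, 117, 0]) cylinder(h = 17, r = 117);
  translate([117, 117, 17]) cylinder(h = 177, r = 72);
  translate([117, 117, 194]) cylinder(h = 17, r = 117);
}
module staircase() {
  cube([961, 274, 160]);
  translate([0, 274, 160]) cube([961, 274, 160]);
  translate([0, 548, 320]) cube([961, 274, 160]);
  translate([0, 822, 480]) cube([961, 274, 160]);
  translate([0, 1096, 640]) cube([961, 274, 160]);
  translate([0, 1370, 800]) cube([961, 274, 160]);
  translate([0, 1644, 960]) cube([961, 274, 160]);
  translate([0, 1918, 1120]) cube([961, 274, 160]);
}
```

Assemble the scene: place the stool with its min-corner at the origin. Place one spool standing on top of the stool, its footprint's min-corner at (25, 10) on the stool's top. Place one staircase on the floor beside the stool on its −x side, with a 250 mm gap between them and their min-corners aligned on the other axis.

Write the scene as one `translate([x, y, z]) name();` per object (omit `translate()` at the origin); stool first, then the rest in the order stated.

stool();
translate([25, 10, 389]) spool();
translate([-1211, 0, 0]) staircase();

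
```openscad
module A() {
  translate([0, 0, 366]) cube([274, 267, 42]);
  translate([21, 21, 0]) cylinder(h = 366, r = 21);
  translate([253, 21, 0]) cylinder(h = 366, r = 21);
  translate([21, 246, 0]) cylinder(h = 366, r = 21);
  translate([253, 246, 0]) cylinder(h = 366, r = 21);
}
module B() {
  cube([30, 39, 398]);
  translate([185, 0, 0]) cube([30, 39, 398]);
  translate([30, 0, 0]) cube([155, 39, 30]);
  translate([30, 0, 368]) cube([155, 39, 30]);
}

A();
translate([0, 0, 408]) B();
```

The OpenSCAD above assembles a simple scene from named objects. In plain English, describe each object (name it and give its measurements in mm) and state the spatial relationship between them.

A is a simple wooden stool: a rectangular seat 274 mm (x) by 267 mm (y), 42 mm thick, top face at z = 408 mm, on four round legs, each 42 mm in diameter. The legs rest on z = 0, each leg's axis is inset half a diameter from the nearest pair of seat edges (so the leg's bounding box is flush with the corner).

B is a picture frame with a 155×338 mm rectangular opening (x by z) and a uniform 30 mm border on every side. Frame depth is 39 mm along y. It is built from two vertical stiles running the full outside height and two horizontal rails spanning the gap between the stiles.

The picture frame is on top of the stool.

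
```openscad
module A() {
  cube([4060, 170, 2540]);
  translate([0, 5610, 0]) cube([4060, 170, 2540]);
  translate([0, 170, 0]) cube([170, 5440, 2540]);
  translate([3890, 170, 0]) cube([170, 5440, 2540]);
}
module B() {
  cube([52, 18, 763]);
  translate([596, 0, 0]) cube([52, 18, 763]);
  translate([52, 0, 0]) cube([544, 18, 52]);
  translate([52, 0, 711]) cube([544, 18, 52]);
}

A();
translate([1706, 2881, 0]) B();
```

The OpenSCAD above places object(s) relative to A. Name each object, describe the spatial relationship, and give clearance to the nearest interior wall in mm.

A is a house frame. B is a picture frame. The picture frame sits inside the house frame, centred. The clearance to the nearest interior wall is 1536 mm.

Clearances: x = 1536, y = 2711; minimum 1536 mm.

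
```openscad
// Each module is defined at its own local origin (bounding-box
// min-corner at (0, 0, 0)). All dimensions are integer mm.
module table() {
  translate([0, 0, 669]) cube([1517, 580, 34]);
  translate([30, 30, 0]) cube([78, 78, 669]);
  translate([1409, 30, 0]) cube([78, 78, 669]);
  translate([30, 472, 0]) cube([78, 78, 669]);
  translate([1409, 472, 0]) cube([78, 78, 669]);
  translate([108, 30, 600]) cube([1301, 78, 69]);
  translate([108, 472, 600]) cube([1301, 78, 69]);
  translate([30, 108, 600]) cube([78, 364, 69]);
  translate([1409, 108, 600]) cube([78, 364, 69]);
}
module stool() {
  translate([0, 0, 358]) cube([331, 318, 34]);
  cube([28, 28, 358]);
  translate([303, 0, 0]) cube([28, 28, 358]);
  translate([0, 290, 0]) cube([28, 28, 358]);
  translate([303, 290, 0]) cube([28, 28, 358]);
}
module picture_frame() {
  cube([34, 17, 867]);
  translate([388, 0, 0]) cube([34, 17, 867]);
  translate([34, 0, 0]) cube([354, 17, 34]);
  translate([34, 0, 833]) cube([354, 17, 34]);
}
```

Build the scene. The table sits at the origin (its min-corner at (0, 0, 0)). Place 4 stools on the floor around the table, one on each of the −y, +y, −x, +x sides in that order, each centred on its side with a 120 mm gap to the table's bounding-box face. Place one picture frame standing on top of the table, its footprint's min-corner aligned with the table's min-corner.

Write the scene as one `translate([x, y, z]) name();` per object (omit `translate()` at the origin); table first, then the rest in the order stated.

table();
translate([593, -438, 0]) stool();
translate([593, 700, 0]) stool();
translate([-451, 131, 0]) stool();
translate([1637, 131, 0]) stool();
translate([0, 0, 703]) picture_frame();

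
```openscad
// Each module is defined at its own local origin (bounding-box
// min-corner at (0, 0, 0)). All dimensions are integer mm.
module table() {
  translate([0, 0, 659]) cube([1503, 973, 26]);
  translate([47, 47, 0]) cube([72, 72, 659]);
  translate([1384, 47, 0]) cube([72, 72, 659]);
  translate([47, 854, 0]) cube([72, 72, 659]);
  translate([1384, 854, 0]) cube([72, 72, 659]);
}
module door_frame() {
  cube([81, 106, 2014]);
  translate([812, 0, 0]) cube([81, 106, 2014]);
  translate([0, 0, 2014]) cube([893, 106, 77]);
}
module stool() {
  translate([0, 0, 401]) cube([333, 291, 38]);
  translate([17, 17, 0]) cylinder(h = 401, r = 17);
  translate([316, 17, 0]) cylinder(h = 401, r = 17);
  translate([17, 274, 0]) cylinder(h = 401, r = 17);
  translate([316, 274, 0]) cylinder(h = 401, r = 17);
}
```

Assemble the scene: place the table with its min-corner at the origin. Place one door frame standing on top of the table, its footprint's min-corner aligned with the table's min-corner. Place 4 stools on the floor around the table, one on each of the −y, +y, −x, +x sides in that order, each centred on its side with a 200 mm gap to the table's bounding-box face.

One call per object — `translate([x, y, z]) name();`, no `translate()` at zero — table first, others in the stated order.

table();
translate([0, 0, 685]) door_frame();
translate([585, -491, 0]) stool();
translate([585, 1173, 0]) stool();
translate([-533, 341, 0]) stool();
translate([1703, 341, 0]) stool();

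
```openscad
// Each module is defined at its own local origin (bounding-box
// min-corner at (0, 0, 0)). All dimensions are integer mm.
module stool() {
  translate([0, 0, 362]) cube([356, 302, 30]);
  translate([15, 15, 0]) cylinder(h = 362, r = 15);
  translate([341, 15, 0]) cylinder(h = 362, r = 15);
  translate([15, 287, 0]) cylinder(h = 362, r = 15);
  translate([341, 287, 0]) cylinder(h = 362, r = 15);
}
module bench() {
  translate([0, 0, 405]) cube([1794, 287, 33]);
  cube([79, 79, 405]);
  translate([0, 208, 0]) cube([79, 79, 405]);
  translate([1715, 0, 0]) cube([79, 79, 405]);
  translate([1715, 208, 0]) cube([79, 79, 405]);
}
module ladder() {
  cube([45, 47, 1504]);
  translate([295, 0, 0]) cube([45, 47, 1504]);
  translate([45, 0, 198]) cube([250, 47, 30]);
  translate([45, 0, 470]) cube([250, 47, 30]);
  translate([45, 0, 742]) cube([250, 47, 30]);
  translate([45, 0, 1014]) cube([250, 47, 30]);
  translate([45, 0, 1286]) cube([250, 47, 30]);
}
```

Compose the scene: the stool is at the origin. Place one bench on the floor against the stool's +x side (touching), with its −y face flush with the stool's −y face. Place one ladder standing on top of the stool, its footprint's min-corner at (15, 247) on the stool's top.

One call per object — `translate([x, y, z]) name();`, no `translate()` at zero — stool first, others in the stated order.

stool();
translate([356, 0, 0]) bench();
translate([15, 247, 392]) ladder();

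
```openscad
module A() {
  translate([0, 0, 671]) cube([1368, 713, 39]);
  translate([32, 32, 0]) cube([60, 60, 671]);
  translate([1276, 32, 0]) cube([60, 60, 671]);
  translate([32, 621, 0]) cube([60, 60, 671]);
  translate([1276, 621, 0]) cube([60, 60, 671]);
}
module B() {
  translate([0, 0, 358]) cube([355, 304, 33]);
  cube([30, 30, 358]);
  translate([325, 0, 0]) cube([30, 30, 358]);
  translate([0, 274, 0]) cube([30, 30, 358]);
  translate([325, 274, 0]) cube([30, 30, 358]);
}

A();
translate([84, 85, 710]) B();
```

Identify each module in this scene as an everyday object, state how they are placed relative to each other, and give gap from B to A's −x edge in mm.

A is a table. B is a stool. The stool is on top of the table. The gap from the stool to the table's −x edge is 84 mm.

The stool's min-x is at 84; the table's min-x is 0; gap = 84 mm.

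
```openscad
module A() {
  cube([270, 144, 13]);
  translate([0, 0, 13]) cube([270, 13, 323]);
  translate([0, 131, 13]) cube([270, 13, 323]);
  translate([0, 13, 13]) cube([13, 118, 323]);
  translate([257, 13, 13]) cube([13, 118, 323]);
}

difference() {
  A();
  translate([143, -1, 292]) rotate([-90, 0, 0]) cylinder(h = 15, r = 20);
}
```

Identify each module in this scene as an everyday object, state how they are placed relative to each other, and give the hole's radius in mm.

The subtracted cylinder has r = 20 mm.

A is an open box. The open box has a circular hole through its front wall. The hole's radius is 20 mm.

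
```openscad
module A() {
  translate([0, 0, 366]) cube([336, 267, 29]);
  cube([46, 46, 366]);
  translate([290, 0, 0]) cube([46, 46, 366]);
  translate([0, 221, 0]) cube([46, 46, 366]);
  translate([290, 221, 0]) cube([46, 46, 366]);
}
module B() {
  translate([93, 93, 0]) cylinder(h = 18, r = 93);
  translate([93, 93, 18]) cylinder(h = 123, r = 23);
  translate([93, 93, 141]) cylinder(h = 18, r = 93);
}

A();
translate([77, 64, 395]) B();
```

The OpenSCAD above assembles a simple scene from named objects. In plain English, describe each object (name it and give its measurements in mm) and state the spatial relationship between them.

A is a simple wooden stool: a rectangular seat 336 mm (x) by 267 mm (y), 29 mm thick, top face at z = 395 mm, on four square legs, each 46×46 mm in cross-section. The legs rest on z = 0, each flush with a corner of the seat.

B is a spool: two coaxial disc flanges of radius 93 mm and thickness 18 mm, joined by a core cylinder of radius 23 mm and height 123 mm. The lower flange rests on z = 0 and the three cylinders share a vertical axis.

The spool is on top of the stool.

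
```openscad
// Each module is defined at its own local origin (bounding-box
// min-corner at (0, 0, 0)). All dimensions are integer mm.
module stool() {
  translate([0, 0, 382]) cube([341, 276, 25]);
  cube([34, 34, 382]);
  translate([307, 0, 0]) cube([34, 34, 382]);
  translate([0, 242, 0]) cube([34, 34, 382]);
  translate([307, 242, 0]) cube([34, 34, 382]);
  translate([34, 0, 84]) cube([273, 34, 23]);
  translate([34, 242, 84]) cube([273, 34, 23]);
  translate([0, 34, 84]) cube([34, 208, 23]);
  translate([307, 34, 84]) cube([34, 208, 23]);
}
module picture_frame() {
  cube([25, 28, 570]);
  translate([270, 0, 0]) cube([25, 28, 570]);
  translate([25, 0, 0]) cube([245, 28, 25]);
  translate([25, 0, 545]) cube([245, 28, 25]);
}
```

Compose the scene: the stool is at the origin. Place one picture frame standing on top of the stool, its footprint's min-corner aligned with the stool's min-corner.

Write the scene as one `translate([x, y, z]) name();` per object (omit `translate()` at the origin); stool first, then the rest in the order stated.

stool();
translate([0, 0, 407]) picture_frame();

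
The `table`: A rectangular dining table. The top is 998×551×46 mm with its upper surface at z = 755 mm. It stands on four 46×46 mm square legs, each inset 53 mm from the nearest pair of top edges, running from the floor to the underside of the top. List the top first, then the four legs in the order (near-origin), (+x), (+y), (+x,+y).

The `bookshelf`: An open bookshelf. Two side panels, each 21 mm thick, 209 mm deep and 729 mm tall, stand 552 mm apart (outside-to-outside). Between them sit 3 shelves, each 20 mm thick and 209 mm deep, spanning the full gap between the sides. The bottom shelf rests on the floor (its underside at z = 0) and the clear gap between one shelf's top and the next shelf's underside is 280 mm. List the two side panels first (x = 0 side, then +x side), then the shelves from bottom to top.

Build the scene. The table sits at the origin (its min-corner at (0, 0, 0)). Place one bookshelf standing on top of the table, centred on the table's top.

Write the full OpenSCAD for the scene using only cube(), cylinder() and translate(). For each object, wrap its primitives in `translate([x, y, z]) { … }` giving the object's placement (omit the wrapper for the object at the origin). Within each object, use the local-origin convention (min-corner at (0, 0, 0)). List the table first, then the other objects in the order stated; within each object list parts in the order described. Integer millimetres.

translate([0, 0, 709]) cube([998, 551, 46]);
translate([53, 53, 0]) cube([46, 46, 709]);
translate([899, 53, 0]) cube([46, 46, 709]);
translate([53, 452, 0]) cube([46, 46, 709]);
translate([899, 452, 0]) cube([46, 46, 709]);
translate([223, 171, 755]) {
  cube([21, 209, 729]);
  translate([531, 0, 0]) cube([21, 209, 729]);
  translate([21, 0, 0]) cube([510, 209, 20]);
  translate([21, 0, 300]) cube([510, 209, 20]);
  translate([21, 0, 600]) cube([510, 209, 20]);
}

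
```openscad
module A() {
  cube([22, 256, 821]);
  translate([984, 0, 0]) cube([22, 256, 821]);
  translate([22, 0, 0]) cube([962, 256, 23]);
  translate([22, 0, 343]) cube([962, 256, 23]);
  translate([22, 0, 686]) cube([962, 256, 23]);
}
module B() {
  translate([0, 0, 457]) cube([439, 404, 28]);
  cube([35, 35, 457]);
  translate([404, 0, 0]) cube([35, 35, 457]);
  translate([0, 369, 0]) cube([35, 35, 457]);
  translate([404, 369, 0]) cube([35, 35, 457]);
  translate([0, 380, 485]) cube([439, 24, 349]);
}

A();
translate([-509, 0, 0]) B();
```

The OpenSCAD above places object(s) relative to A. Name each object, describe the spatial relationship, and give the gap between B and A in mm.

The chair's nearest face is 70 mm from the bookshelf's −x face.

A is a bookshelf. B is a chair. The chair is on the floor beside the bookshelf on its −x side. The gap between the chair and the bookshelf is 70 mm.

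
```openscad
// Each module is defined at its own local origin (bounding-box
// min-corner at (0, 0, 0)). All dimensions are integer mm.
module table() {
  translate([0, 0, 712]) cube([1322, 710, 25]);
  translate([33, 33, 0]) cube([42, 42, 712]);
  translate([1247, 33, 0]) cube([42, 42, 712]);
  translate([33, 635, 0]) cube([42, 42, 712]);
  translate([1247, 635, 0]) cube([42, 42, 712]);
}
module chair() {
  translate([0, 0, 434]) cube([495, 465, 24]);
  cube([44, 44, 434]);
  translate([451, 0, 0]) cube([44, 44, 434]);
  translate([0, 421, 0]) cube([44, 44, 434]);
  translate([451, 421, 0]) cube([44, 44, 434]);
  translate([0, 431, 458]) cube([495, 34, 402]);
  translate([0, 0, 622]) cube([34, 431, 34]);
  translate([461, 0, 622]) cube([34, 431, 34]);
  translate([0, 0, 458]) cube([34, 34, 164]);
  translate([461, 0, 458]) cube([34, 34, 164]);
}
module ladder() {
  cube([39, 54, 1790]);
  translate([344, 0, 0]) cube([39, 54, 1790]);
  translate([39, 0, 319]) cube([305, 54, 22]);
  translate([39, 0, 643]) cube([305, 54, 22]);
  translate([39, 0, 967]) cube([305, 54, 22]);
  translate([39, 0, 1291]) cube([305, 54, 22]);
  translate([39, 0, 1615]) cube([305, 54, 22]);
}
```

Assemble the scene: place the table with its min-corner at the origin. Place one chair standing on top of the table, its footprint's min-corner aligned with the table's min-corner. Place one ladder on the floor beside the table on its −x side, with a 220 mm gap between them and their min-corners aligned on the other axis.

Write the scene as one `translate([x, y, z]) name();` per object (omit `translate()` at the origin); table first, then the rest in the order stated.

table();
translate([0, 0, 737]) chair();
translate([-603, 0, 0]) ladder();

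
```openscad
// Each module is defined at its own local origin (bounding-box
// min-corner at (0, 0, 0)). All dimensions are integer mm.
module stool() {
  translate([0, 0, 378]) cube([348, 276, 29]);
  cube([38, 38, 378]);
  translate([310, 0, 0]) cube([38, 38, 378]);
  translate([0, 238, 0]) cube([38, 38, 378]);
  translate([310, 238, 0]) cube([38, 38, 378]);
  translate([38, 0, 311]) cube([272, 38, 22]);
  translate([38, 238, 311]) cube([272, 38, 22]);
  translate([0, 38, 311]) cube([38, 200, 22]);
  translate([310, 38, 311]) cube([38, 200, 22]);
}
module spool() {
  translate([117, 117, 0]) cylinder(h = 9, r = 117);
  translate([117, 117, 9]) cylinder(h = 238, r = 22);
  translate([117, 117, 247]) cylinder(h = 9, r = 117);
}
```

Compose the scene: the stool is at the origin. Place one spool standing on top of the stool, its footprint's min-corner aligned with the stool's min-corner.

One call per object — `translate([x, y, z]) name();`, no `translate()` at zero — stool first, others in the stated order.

stool();
translate([0, 0, 407]) spool();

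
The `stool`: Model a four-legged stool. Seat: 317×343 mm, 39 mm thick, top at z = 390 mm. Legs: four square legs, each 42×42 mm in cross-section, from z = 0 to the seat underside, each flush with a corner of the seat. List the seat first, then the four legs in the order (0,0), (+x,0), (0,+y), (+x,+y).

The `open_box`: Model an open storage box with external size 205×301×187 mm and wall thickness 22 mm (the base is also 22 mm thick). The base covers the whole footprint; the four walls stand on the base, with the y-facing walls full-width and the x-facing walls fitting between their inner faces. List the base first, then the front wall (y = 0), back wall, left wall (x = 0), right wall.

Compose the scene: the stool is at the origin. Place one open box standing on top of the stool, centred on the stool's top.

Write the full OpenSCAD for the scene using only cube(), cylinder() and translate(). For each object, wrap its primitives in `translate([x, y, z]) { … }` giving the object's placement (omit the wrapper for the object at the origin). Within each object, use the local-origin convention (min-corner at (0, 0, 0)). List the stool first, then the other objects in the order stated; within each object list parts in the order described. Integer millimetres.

translate([0, 0, 351]) cube([317, 343, 39]);
cube([42, 42, 351]);
translate([275, 0, 0]) cube([42, 42, 351]);
translate([0, 301, 0]) cube([42, 42, 351]);
translate([275, 301, 0]) cube([42, 42, 351]);
translate([56, 21, 390]) {
  cube([205, 301, 22]);
  translate([0, 0, 22]) cube([205, 22, 165]);
  translate([0, 279, 22]) cube([205, 22, 165]);
  translate([0, 22, 22]) cube([22, 257, 165]);
  translate([183, 22, 22]) cube([22, 257, 165]);
}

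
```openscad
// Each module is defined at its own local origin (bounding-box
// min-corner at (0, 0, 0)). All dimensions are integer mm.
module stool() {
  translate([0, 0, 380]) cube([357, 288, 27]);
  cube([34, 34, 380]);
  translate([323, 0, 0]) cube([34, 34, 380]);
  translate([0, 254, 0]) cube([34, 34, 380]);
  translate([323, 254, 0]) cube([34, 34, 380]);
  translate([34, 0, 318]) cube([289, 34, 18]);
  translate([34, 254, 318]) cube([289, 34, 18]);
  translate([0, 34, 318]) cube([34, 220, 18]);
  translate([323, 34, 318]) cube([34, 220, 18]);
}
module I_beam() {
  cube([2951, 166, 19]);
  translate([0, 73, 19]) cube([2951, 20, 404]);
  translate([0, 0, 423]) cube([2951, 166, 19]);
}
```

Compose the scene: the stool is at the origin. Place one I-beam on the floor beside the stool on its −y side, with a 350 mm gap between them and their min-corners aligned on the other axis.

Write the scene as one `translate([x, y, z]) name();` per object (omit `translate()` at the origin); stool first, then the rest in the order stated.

stool();
translate([0, -516, 0]) I_beam();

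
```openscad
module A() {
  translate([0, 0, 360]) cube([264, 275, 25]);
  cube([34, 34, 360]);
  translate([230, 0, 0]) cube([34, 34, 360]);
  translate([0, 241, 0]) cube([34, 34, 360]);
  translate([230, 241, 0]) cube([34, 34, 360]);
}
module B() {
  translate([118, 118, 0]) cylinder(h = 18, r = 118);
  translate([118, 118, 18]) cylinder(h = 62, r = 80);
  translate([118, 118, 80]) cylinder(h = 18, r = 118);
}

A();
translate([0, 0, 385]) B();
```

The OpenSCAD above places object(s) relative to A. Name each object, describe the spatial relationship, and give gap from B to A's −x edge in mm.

The spool's min-x is at 0; the stool's min-x is 0; gap = 0 mm.

A is a stool. B is a spool. The spool is on top of the stool. The gap from the spool to the stool's −x edge is 0 mm.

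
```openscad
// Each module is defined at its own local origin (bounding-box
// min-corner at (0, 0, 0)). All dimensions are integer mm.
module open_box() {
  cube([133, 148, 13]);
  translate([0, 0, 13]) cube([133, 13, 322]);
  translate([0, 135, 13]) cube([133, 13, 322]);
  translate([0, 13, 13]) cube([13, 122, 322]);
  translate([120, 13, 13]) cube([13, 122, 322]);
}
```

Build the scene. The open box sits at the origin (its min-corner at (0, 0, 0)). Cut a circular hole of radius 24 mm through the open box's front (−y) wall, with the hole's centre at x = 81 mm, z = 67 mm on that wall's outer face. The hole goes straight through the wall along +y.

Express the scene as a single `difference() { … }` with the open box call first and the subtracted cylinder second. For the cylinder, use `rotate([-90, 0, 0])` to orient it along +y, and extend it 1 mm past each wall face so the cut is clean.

difference() {
  open_box();
  translate([81, -1, 67]) rotate([-90, 0, 0]) cylinder(h = 15, r = 24);
}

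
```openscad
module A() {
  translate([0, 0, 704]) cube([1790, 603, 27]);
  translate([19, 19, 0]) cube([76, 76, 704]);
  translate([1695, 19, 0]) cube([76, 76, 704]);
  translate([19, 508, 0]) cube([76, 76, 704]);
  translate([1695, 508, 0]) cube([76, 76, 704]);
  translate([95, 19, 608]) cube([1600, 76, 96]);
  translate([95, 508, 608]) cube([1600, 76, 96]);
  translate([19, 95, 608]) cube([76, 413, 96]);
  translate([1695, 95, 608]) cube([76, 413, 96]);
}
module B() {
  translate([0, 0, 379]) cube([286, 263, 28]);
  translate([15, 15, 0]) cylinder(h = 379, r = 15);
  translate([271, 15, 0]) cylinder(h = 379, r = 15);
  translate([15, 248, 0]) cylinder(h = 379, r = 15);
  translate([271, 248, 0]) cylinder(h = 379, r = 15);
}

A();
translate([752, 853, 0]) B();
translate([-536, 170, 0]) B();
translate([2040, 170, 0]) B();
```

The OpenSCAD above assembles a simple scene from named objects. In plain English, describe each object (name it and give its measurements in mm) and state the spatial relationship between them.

A is a table with a 1790×603 mm rectangular top, 27 mm thick, top surface at z = 731 mm, supported by four 76×76 mm square legs, each inset 19 mm from the nearest pair of top edges, running from the floor. Four apron rails, 76 mm thick and 96 mm tall, run between adjacent legs with their top edges flush with the underside of the top and their outer faces flush with the legs' outer faces.

B is a four-legged stool. The seat is 286×263 mm, 28 mm thick, top at z = 407 mm. It stands on four round legs, each 30 mm in diameter, from z = 0 to the seat underside, each leg's axis is inset half a diameter from the nearest pair of seat edges (so the leg's bounding box is flush with the corner).

Three stools sit around the table at the +y, −x, +x sides.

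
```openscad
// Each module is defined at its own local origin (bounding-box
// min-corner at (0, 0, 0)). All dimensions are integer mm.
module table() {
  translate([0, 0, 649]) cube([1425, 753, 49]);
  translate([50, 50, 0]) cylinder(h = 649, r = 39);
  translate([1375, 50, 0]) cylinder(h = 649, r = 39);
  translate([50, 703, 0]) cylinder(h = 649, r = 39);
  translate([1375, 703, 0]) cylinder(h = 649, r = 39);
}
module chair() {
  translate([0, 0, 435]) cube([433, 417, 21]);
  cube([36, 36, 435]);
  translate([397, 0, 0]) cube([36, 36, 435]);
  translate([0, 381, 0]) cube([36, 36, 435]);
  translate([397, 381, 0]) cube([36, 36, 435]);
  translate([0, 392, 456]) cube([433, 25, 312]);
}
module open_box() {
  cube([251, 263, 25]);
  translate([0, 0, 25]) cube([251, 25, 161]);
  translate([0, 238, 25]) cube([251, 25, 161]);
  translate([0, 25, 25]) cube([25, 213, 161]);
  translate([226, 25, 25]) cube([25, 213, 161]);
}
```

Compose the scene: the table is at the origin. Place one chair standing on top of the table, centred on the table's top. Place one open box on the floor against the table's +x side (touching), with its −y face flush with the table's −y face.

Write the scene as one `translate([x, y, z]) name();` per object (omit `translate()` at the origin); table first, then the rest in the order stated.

table();
translate([496, 168, 698]) chair();
translate([1425, 0, 0]) open_box();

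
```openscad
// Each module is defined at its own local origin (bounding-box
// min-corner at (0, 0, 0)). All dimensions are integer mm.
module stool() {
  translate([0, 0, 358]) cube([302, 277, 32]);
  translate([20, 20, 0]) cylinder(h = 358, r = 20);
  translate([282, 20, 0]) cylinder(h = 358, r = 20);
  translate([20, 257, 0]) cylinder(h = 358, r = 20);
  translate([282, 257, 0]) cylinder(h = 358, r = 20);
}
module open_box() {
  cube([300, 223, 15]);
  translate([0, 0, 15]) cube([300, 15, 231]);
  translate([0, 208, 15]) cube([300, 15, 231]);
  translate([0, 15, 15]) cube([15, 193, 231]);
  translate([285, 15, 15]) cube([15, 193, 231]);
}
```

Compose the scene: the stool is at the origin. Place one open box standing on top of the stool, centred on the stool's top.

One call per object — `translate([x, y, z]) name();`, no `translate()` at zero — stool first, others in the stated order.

stool();
translate([1, 27, 390]) open_box();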